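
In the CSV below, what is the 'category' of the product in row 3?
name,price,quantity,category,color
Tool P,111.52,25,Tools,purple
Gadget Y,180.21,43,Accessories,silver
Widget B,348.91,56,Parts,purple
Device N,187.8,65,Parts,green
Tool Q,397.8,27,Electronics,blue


Query: Row 3 ('Widget B'), column 'category'
Value: Parts

Parts


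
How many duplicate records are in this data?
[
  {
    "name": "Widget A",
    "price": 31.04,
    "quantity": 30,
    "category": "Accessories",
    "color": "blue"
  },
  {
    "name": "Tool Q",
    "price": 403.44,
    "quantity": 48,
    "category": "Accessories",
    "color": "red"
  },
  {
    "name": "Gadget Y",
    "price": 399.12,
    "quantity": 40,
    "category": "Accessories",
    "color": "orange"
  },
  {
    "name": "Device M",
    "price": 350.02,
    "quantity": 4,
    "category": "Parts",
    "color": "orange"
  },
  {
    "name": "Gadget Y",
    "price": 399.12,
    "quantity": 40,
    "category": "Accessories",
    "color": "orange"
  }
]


Checking 5 records for duplicates:

  Row 1: Widget A ($31.04, qty 30)
  Row 2: Tool Q ($403.44, qty 48)
  Row 3: Gadget Y ($399.12, qty 40)
  Row 4: Device M ($350.02, qty 4)
  Row 5: Gadget Y ($399.12, qty 40) <-- DUPLICATE

Duplicates found: 1
Unique records: 4

1 duplicates, 4 unique


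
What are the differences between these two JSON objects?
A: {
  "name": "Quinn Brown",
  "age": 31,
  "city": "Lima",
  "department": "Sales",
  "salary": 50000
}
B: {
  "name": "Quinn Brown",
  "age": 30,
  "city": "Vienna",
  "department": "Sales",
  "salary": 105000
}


Comparing each field (in key order):
  name: same
  age: DIFFERENT
  city: DIFFERENT
  department: same
  salary: DIFFERENT
Differences:
  age: 31 -> 30
  city: Lima -> Vienna
  salary: 50000 -> 105000

3 field(s) changed

3 changes: age, city, salary


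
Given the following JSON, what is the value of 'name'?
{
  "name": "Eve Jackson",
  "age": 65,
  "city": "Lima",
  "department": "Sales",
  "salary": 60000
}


Looking up field 'name'
Value: Eve Jackson

Eve Jackson


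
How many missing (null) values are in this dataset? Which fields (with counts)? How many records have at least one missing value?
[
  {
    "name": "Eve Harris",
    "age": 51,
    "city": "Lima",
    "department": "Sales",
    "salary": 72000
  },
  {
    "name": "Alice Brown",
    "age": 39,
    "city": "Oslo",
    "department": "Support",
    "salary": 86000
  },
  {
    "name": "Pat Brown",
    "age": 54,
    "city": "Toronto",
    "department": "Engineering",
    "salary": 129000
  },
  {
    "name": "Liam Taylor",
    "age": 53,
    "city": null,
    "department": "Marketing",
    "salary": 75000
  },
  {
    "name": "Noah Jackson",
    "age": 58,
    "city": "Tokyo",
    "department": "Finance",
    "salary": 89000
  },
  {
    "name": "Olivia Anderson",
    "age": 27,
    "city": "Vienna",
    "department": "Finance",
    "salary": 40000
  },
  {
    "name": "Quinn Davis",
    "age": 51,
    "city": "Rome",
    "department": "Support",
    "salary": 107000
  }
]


Checking for missing (null) values in 7 records:

  Eve Harris: complete
  Alice Brown: complete
  Pat Brown: complete
  Liam Taylor: city
  Noah Jackson: complete
  Olivia Anderson: complete
  Quinn Davis: complete

Per field:
  name: 0 missing
  age: 0 missing
  city: 1 missing
  department: 0 missing
  salary: 0 missing

Total missing values: 1
Records with any missing: 1

1 missing values (city: 1); 1 incomplete records


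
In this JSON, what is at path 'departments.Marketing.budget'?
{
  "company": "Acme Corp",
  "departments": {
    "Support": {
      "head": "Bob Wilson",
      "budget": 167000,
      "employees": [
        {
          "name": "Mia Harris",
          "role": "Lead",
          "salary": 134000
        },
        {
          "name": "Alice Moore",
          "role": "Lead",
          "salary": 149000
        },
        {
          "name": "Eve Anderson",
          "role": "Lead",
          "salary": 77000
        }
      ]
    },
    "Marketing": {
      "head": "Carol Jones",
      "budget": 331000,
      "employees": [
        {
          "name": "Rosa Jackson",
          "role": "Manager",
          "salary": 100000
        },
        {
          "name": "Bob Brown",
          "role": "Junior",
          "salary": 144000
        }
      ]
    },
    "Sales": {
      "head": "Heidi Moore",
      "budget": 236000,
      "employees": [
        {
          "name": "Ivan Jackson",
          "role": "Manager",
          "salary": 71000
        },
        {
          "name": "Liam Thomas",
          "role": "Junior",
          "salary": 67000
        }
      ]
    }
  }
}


Path: departments.Marketing.budget

Navigate:
  -> departments
  -> Marketing
  -> budget = 331000

331000


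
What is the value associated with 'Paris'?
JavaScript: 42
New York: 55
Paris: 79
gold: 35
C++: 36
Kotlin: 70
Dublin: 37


Looking up key 'Paris'
Value: 79

79


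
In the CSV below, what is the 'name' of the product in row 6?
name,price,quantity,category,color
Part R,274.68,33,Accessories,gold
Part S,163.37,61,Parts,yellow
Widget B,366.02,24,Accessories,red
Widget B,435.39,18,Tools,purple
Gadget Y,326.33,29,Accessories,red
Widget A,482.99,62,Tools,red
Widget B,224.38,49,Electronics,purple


Query: Row 6 ('Widget A'), column 'name'
Value: Widget A

Widget A


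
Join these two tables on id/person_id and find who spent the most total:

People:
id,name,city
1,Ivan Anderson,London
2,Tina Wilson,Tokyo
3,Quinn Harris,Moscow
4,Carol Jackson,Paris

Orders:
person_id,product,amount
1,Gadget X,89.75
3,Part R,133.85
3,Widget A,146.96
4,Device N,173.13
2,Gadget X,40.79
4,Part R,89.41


Join on: people.id = orders.person_id

Joined rows:
  Ivan Anderson (London) bought Gadget X for $89.75
  Quinn Harris (Moscow) bought Part R for $133.85
  Quinn Harris (Moscow) bought Widget A for $146.96
  Carol Jackson (Paris) bought Device N for $173.13
  Tina Wilson (Tokyo) bought Gadget X for $40.79
  Carol Jackson (Paris) bought Part R for $89.41

Total per person:
  Quinn Harris: $280.81
  Carol Jackson: $262.54
  Ivan Anderson: $89.75
  Tina Wilson: $40.79

Top spender: Quinn Harris ($280.81)

Quinn Harris ($280.81)


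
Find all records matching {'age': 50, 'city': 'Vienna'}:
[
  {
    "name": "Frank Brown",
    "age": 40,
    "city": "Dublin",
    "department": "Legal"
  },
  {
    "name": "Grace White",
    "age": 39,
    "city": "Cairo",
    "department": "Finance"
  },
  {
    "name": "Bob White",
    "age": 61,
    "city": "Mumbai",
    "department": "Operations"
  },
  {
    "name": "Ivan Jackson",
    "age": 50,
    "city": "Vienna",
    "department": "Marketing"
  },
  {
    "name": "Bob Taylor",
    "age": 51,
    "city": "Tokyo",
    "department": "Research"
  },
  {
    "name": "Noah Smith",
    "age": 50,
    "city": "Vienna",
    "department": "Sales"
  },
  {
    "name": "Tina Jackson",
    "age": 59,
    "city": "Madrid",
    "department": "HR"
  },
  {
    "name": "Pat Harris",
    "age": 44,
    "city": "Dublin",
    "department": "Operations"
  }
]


Search criteria: {'age': 50, 'city': 'Vienna'}

Checking 8 records:
  Frank Brown: {age: 40, city: Dublin}
  Grace White: {age: 39, city: Cairo}
  Bob White: {age: 61, city: Mumbai}
  Ivan Jackson: {age: 50, city: Vienna} <-- MATCH
  Bob Taylor: {age: 51, city: Tokyo}
  Noah Smith: {age: 50, city: Vienna} <-- MATCH
  Tina Jackson: {age: 59, city: Madrid}
  Pat Harris: {age: 44, city: Dublin}

Matches: ["Ivan Jackson", "Noah Smith"]

["Ivan Jackson", "Noah Smith"]


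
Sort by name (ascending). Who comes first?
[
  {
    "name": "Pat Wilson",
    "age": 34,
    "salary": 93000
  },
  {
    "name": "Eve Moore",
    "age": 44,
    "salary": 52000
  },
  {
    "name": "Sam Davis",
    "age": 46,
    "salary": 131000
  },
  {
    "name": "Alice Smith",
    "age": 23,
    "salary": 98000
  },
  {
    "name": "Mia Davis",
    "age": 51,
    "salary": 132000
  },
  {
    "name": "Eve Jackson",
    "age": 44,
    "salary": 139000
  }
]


Sort by: name (ascending)

Sorted order:
  1. Alice Smith (name = Alice Smith)
  2. Eve Jackson (name = Eve Jackson)
  3. Eve Moore (name = Eve Moore)
  4. Mia Davis (name = Mia Davis)
  5. Pat Wilson (name = Pat Wilson)
  6. Sam Davis (name = Sam Davis)

First: Alice Smith

Alice Smith


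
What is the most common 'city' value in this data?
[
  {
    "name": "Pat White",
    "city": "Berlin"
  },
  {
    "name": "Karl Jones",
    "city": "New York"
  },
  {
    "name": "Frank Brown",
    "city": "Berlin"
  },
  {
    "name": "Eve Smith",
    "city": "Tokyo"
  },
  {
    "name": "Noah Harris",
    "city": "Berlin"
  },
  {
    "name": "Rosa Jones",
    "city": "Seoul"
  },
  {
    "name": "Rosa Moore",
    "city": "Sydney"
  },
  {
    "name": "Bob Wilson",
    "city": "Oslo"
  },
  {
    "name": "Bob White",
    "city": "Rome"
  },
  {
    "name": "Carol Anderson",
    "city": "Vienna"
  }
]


Counting 'city' values across 10 records:

  Berlin: 3 ###
  New York: 1 #
  Tokyo: 1 #
  Seoul: 1 #
  Sydney: 1 #
  Oslo: 1 #
  Rome: 1 #
  Vienna: 1 #

Most common: Berlin (3 times)

Berlin (3 times)


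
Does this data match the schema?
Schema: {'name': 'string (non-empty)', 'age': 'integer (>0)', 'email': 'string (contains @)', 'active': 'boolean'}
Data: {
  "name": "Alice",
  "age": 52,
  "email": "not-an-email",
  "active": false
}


Validating each field against schema:
  name: OK (non-empty string)
  age: OK (positive integer)
  email: FAIL ("not-an-email" does not contain @)
  active: OK (boolean)

Result: INVALID (1 error: email)

INVALID (1 error: email)


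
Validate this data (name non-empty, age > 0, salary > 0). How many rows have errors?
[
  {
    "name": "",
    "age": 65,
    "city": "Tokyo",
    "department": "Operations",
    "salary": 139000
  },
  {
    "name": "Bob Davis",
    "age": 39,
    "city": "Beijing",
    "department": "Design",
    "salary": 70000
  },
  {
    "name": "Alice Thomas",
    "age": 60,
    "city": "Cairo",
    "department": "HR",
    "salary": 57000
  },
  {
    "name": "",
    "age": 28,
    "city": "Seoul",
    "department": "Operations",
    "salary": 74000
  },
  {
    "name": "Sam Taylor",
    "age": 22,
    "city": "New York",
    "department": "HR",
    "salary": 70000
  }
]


Validating 5 records:
Rules: name non-empty, age > 0, salary > 0

  Row 1 (???): empty name
  Row 2 (Bob Davis): OK
  Row 3 (Alice Thomas): OK
  Row 4 (???): empty name
  Row 5 (Sam Taylor): OK

Total errors: 2

2 errors


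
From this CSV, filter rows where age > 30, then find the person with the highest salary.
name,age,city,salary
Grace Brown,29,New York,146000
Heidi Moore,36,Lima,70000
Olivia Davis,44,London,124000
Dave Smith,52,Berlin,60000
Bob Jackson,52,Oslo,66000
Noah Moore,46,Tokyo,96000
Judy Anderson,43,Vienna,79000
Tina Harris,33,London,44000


Filter: age > 30
Sort by: salary (descending)

Filtered records (7):
  Olivia Davis, age 44, salary $124000
  Noah Moore, age 46, salary $96000
  Judy Anderson, age 43, salary $79000
  Heidi Moore, age 36, salary $70000
  Bob Jackson, age 52, salary $66000
  Dave Smith, age 52, salary $60000
  Tina Harris, age 33, salary $44000

Highest salary: Olivia Davis ($124000)

Olivia Davis


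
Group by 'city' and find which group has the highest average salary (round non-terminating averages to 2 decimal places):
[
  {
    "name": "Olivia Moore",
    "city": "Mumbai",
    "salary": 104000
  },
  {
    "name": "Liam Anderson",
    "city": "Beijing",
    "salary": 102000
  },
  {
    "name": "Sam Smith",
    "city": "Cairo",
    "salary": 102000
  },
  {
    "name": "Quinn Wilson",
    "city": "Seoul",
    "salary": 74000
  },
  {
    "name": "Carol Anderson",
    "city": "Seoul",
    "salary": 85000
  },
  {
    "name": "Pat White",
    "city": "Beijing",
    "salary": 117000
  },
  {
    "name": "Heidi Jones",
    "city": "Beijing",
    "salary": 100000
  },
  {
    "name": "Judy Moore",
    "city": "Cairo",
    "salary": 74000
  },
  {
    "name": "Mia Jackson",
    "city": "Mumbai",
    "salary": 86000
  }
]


Group by: city

Groups:
  Beijing: 3 people, avg salary = 319000/3 ≈ $106333.33
  Cairo: 2 people, avg salary = 176000/2 = $88000
  Mumbai: 2 people, avg salary = 190000/2 = $95000
  Seoul: 2 people, avg salary = 159000/2 = $79500

Highest average salary: Beijing (≈$106333.33)

Beijing (≈$106333.33)


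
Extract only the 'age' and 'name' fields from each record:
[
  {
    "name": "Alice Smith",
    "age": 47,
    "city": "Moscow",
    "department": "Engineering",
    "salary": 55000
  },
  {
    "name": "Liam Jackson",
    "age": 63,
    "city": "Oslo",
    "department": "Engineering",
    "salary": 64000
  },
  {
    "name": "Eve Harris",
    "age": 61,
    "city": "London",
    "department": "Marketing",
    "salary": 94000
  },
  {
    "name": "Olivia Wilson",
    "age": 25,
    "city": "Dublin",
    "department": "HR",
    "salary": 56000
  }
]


Original: 4 records with fields: name, age, city, department, salary
Keep: ['age', 'name']
Drop: ['city', 'department', 'salary']
Result: 4 records, 2 fields each

[
  {
    "age": 47,
    "name": "Alice Smith"
  },
  {
    "age": 63,
    "name": "Liam Jackson"
  },
  {
    "age": 61,
    "name": "Eve Harris"
  },
  {
    "age": 25,
    "name": "Olivia Wilson"
  }
]


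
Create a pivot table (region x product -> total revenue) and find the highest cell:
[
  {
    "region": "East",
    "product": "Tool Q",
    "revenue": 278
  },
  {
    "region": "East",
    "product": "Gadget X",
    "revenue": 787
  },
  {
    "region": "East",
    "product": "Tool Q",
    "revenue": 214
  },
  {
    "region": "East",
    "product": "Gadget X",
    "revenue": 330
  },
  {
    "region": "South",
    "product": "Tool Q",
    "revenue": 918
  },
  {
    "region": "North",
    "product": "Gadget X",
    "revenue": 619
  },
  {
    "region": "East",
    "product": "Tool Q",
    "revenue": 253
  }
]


Pivot: region (rows) x product (columns) -> total revenue

     Gadget X      Tool Q      
East          1117           745  
North          619             0  
South            0           918  

Highest: East / Gadget X = $1117

East / Gadget X = $1117


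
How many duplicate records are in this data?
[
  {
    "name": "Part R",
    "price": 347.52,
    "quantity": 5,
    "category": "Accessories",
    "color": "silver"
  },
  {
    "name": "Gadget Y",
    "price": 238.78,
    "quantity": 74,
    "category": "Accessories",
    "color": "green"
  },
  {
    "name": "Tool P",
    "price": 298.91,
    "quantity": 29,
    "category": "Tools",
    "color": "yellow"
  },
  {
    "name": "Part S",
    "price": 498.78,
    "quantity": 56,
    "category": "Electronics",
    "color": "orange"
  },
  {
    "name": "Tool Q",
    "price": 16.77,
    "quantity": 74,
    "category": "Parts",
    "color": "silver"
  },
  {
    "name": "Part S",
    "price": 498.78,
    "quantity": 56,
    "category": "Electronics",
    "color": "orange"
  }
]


Checking 6 records for duplicates:

  Row 1: Part R ($347.52, qty 5)
  Row 2: Gadget Y ($238.78, qty 74)
  Row 3: Tool P ($298.91, qty 29)
  Row 4: Part S ($498.78, qty 56)
  Row 5: Tool Q ($16.77, qty 74)
  Row 6: Part S ($498.78, qty 56) <-- DUPLICATE

Duplicates found: 1
Unique records: 5

1 duplicates, 5 unique


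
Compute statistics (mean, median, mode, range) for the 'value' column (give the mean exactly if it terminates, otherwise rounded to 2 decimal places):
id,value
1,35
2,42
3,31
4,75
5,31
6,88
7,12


Data: [35, 42, 31, 75, 31, 88, 12]
Count: 7
Sum: 314
Mean: 314/7 ≈ 44.86 (rounded to 2 decimal places)
Sorted: [12, 31, 31, 35, 42, 75, 88]
Median: 35.0
Mode: 31 (2 times)
Range: 88 - 12 = 76
Min: 12, Max: 88

mean≈44.86, median=35.0, mode=31, range=76


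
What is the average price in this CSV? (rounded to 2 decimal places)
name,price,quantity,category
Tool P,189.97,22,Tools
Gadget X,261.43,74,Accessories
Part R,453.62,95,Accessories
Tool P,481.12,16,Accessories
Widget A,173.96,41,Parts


Computing average price:
Values: [189.97, 261.43, 453.62, 481.12, 173.96]
Sum = 1560.10
Count = 5
Average = 1560.10/5 = 312.02

312.02


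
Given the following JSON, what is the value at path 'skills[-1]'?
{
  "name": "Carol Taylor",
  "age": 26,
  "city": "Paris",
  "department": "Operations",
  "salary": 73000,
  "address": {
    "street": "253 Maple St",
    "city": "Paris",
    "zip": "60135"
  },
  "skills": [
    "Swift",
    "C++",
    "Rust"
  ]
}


Query: skills[-1]
Path: skills -> last element
Value: Rust

Rust


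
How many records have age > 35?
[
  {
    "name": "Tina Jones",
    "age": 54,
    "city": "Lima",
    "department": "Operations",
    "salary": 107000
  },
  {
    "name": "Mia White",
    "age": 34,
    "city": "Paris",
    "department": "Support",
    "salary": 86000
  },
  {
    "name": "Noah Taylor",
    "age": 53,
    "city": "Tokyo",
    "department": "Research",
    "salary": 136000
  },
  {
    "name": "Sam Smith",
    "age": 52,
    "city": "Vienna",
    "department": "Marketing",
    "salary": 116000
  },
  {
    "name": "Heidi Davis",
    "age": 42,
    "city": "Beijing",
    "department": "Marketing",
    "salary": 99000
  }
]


Data: 5 records
Condition: age > 35

Checking each record:
  Tina Jones: 54 MATCH
  Mia White: 34
  Noah Taylor: 53 MATCH
  Sam Smith: 52 MATCH
  Heidi Davis: 42 MATCH

Count: 4

4


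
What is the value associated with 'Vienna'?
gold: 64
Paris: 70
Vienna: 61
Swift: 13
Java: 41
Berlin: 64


Looking up key 'Vienna'
Value: 61

61


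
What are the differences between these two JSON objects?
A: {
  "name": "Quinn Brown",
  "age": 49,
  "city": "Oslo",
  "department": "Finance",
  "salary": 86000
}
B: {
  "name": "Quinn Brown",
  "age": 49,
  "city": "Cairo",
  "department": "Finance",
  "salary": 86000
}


Comparing each field (in key order):
  name: same
  age: same
  city: DIFFERENT
  department: same
  salary: same
Differences:
  city: Oslo -> Cairo

1 field(s) changed

1 change: city


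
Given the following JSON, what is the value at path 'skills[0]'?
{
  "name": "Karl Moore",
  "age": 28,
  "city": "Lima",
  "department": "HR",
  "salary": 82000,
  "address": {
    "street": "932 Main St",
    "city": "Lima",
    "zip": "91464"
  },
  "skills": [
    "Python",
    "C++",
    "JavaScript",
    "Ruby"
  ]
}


Query: skills[0]
Path: skills -> first element
Value: Python

Python


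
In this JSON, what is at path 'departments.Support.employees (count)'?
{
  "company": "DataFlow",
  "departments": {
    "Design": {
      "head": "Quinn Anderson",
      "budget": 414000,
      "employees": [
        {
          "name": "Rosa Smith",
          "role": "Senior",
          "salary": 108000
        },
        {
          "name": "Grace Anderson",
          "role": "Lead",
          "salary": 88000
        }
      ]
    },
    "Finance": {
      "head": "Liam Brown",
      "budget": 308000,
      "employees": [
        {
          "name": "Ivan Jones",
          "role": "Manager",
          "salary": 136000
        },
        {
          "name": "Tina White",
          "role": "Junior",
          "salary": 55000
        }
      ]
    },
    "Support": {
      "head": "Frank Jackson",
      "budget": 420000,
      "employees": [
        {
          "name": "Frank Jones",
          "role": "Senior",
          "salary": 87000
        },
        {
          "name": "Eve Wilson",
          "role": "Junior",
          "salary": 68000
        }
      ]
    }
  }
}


Path: departments.Support.employees (count)

Navigate:
  -> departments
  -> Support
  -> employees (array, length 2)

2


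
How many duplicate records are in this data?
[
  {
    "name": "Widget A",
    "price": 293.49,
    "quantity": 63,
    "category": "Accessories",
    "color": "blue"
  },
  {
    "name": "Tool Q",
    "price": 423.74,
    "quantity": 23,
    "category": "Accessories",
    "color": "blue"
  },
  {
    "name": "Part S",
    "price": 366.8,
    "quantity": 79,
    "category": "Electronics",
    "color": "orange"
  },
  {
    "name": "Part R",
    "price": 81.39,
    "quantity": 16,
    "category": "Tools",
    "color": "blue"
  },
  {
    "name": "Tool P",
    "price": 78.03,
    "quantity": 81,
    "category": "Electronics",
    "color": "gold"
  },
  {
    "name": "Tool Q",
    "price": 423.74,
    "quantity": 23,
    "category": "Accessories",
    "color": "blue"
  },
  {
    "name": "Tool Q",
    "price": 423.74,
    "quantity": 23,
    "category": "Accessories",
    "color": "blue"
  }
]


Checking 7 records for duplicates:

  Row 1: Widget A ($293.49, qty 63)
  Row 2: Tool Q ($423.74, qty 23)
  Row 3: Part S ($366.8, qty 79)
  Row 4: Part R ($81.39, qty 16)
  Row 5: Tool P ($78.03, qty 81)
  Row 6: Tool Q ($423.74, qty 23) <-- DUPLICATE
  Row 7: Tool Q ($423.74, qty 23) <-- DUPLICATE

Duplicates found: 2
Unique records: 5

2 duplicates, 5 unique


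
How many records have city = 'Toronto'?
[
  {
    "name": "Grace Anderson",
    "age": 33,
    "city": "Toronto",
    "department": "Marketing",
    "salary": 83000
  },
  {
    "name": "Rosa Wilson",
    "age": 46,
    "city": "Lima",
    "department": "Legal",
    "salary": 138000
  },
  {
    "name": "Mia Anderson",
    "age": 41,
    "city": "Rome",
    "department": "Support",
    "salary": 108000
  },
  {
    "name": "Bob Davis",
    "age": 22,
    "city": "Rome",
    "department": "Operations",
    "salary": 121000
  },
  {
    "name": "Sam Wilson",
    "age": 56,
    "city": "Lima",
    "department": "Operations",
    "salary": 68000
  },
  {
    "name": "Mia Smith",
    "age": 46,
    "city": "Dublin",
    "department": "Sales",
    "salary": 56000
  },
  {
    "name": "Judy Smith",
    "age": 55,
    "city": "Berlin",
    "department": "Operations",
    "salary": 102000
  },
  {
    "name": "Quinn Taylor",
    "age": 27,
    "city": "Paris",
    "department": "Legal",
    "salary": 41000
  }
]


Data: 8 records
Condition: city = 'Toronto'

Checking each record:
  Grace Anderson: Toronto MATCH
  Rosa Wilson: Lima
  Mia Anderson: Rome
  Bob Davis: Rome
  Sam Wilson: Lima
  Mia Smith: Dublin
  Judy Smith: Berlin
  Quinn Taylor: Paris

Count: 1

1


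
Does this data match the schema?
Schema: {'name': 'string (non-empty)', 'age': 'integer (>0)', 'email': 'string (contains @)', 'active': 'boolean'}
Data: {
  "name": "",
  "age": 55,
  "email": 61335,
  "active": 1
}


Validating each field against schema:
  name: FAIL ("" is an empty string)
  age: OK (positive integer)
  email: FAIL (61335 is not a string)
  active: FAIL (1 is not a boolean)

Result: INVALID (3 errors: name, email, active)

INVALID (3 errors: name, email, active)


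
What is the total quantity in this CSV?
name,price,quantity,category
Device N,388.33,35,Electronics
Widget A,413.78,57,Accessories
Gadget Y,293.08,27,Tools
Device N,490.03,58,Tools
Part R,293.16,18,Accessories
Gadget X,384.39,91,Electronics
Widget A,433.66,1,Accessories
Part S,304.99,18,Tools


Computing total quantity:
Values: [35, 57, 27, 58, 18, 91, 1, 18]
Sum = 305

305


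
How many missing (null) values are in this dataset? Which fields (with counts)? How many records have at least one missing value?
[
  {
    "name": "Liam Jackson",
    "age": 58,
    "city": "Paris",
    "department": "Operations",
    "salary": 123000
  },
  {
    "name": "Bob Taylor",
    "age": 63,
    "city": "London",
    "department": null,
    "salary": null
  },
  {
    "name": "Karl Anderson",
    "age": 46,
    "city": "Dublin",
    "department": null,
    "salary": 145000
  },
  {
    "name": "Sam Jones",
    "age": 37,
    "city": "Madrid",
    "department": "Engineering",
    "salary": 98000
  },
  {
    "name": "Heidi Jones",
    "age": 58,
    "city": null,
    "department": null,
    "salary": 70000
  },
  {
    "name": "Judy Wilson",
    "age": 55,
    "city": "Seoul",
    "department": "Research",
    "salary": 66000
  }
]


Checking for missing (null) values in 6 records:

  Liam Jackson: complete
  Bob Taylor: department, salary
  Karl Anderson: department
  Sam Jones: complete
  Heidi Jones: city, department
  Judy Wilson: complete

Per field:
  name: 0 missing
  age: 0 missing
  city: 1 missing
  department: 3 missing
  salary: 1 missing

Total missing values: 5
Records with any missing: 3

5 missing values (city: 1, department: 3, salary: 1); 3 incomplete records


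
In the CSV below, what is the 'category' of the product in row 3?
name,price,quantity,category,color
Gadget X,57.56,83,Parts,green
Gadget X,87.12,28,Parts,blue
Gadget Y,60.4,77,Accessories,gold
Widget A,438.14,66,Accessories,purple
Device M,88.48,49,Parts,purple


Query: Row 3 ('Gadget Y'), column 'category'
Value: Accessories

Accessories


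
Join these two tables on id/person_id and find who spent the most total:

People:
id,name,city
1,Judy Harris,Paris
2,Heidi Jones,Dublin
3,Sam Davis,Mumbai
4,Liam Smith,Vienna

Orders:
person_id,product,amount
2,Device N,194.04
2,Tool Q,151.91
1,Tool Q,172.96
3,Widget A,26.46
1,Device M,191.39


Join on: people.id = orders.person_id

Joined rows:
  Heidi Jones (Dublin) bought Device N for $194.04
  Heidi Jones (Dublin) bought Tool Q for $151.91
  Judy Harris (Paris) bought Tool Q for $172.96
  Sam Davis (Mumbai) bought Widget A for $26.46
  Judy Harris (Paris) bought Device M for $191.39

Total per person:
  Judy Harris: $364.35
  Heidi Jones: $345.95
  Sam Davis: $26.46

Top spender: Judy Harris ($364.35)

Judy Harris ($364.35)


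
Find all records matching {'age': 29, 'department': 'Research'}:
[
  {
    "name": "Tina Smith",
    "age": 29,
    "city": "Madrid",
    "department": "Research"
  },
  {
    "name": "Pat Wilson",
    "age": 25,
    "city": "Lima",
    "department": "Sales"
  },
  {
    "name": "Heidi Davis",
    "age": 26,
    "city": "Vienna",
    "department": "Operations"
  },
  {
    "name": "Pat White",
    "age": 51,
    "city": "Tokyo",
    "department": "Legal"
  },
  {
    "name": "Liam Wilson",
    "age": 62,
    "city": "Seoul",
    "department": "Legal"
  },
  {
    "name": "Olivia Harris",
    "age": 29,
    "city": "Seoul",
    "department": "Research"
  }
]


Search criteria: {'age': 29, 'department': 'Research'}

Checking 6 records:
  Tina Smith: {age: 29, department: Research} <-- MATCH
  Pat Wilson: {age: 25, department: Sales}
  Heidi Davis: {age: 26, department: Operations}
  Pat White: {age: 51, department: Legal}
  Liam Wilson: {age: 62, department: Legal}
  Olivia Harris: {age: 29, department: Research} <-- MATCH

Matches: ["Tina Smith", "Olivia Harris"]

["Tina Smith", "Olivia Harris"]


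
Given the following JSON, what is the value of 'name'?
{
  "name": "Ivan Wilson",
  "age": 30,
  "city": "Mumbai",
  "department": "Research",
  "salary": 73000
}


Looking up field 'name'
Value: Ivan Wilson

Ivan Wilson


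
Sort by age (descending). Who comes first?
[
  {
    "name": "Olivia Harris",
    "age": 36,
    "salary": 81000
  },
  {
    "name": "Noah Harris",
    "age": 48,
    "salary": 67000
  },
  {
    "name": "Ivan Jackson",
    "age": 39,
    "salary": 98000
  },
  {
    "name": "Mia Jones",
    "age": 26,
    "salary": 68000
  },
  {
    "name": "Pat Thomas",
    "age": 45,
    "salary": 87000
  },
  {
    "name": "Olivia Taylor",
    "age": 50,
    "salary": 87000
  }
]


Sort by: age (descending)

Sorted order:
  1. Olivia Taylor (age = 50)
  2. Noah Harris (age = 48)
  3. Pat Thomas (age = 45)
  4. Ivan Jackson (age = 39)
  5. Olivia Harris (age = 36)
  6. Mia Jones (age = 26)

First: Olivia Taylor

Olivia Taylor


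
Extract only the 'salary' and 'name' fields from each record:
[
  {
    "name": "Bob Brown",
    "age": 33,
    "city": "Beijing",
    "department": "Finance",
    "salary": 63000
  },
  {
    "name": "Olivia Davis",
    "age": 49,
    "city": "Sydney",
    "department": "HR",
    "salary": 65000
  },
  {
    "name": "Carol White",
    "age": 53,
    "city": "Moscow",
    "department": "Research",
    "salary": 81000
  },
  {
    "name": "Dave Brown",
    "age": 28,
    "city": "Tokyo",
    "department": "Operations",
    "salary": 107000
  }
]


Original: 4 records with fields: name, age, city, department, salary
Keep: ['salary', 'name']
Drop: ['age', 'city', 'department']
Result: 4 records, 2 fields each

[
  {
    "salary": 63000,
    "name": "Bob Brown"
  },
  {
    "salary": 65000,
    "name": "Olivia Davis"
  },
  {
    "salary": 81000,
    "name": "Carol White"
  },
  {
    "salary": 107000,
    "name": "Dave Brown"
  }
]


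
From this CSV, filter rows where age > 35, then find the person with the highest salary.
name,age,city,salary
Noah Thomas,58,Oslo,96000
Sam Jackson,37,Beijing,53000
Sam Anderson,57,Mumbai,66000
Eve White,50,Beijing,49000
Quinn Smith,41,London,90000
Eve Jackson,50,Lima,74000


Filter: age > 35
Sort by: salary (descending)

Filtered records (6):
  Noah Thomas, age 58, salary $96000
  Quinn Smith, age 41, salary $90000
  Eve Jackson, age 50, salary $74000
  Sam Anderson, age 57, salary $66000
  Sam Jackson, age 37, salary $53000
  Eve White, age 50, salary $49000

Highest salary: Noah Thomas ($96000)

Noah Thomas


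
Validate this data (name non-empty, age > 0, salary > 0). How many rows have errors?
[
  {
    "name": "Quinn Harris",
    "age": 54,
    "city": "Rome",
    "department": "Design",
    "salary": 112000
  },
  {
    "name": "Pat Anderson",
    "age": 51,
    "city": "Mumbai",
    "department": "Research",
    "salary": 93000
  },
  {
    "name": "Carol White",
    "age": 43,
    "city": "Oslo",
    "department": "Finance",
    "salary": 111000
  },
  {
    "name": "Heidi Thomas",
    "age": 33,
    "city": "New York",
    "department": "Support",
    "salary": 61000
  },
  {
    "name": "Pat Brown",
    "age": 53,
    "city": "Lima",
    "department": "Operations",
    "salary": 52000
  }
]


Validating 5 records:
Rules: name non-empty, age > 0, salary > 0

  Row 1 (Quinn Harris): OK
  Row 2 (Pat Anderson): OK
  Row 3 (Carol White): OK
  Row 4 (Heidi Thomas): OK
  Row 5 (Pat Brown): OK

Total errors: 0

0 errors


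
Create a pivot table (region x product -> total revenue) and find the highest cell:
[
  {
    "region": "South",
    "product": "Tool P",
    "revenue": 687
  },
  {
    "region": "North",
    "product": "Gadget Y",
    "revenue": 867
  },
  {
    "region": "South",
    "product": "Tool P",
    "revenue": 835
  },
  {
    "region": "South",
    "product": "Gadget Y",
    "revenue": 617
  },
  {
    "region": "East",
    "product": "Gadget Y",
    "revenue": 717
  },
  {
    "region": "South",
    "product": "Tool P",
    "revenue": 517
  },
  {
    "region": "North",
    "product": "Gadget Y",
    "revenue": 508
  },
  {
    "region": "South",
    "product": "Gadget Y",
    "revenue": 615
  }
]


Pivot: region (rows) x product (columns) -> total revenue

     Gadget Y      Tool P      
East           717             0  
North         1375             0  
South         1232          2039  

Highest: South / Tool P = $2039

South / Tool P = $2039


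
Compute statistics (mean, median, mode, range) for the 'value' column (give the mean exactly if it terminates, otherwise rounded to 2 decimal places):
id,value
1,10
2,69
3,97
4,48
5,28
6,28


Data: [10, 69, 97, 48, 28, 28]
Count: 6
Sum: 280
Mean: 280/6 ≈ 46.67 (rounded to 2 decimal places)
Sorted: [10, 28, 28, 48, 69, 97]
Median: 38.0
Mode: 28 (2 times)
Range: 97 - 10 = 87
Min: 10, Max: 97

mean≈46.67, median=38.0, mode=28, range=87


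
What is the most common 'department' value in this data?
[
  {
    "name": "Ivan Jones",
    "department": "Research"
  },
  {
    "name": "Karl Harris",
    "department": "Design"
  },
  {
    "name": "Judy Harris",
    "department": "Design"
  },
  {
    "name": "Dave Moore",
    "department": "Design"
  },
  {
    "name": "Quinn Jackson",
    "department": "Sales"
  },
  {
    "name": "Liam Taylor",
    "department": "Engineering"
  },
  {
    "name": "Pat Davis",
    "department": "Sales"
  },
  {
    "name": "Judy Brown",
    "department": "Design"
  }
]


Counting 'department' values across 8 records:

  Design: 4 ####
  Sales: 2 ##
  Research: 1 #
  Engineering: 1 #

Most common: Design (4 times)

Design (4 times)


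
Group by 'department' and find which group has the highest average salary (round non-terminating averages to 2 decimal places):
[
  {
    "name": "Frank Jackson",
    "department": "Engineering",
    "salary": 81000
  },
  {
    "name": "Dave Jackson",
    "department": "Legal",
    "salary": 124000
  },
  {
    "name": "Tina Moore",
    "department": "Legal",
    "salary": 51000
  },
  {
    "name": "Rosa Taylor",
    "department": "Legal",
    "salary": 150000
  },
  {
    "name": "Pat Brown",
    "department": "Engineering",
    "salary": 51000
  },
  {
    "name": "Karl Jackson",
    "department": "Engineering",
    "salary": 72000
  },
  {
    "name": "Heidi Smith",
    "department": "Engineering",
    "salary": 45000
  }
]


Group by: department

Groups:
  Engineering: 4 people, avg salary = 249000/4 = $62250
  Legal: 3 people, avg salary = 325000/3 ≈ $108333.33

Highest average salary: Legal (≈$108333.33)

Legal (≈$108333.33)


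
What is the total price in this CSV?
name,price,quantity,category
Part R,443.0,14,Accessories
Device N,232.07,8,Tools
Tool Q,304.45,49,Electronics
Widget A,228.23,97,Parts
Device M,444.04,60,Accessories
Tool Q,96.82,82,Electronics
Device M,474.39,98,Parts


Computing total price:
Values: [443.0, 232.07, 304.45, 228.23, 444.04, 96.82, 474.39]
Sum = 2223.00

2223.00


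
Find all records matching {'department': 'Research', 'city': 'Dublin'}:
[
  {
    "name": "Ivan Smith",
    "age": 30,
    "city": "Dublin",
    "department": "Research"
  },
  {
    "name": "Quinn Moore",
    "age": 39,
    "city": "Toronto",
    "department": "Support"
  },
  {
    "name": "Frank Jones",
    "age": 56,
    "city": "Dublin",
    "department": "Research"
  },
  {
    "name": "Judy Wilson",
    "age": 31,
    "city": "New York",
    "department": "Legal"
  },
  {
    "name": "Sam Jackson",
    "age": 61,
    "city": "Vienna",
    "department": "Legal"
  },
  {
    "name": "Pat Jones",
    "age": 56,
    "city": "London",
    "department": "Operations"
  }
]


Search criteria: {'department': 'Research', 'city': 'Dublin'}

Checking 6 records:
  Ivan Smith: {department: Research, city: Dublin} <-- MATCH
  Quinn Moore: {department: Support, city: Toronto}
  Frank Jones: {department: Research, city: Dublin} <-- MATCH
  Judy Wilson: {department: Legal, city: New York}
  Sam Jackson: {department: Legal, city: Vienna}
  Pat Jones: {department: Operations, city: London}

Matches: ["Ivan Smith", "Frank Jones"]

["Ivan Smith", "Frank Jones"]


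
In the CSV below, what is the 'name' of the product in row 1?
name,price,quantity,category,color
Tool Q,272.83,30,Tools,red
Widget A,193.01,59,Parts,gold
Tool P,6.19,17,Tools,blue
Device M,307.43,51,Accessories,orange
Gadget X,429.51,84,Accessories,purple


Query: Row 1 ('Tool Q'), column 'name'
Value: Tool Q

Tool Q


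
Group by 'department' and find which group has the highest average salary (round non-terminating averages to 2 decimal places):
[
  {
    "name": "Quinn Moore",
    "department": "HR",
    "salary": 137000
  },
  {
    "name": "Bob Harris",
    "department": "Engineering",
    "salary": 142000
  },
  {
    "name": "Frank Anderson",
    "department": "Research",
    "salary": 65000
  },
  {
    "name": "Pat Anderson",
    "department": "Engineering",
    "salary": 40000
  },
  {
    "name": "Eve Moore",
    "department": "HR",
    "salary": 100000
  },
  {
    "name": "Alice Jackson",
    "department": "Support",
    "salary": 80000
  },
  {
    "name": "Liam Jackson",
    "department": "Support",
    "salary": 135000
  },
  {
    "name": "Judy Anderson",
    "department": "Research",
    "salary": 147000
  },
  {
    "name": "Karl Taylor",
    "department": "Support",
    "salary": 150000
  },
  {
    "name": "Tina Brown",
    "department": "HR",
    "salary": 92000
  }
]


Group by: department

Groups:
  Engineering: 2 people, avg salary = 182000/2 = $91000
  HR: 3 people, avg salary = 329000/3 ≈ $109666.67
  Research: 2 people, avg salary = 212000/2 = $106000
  Support: 3 people, avg salary = 365000/3 ≈ $121666.67

Highest average salary: Support (≈$121666.67)

Support (≈$121666.67)


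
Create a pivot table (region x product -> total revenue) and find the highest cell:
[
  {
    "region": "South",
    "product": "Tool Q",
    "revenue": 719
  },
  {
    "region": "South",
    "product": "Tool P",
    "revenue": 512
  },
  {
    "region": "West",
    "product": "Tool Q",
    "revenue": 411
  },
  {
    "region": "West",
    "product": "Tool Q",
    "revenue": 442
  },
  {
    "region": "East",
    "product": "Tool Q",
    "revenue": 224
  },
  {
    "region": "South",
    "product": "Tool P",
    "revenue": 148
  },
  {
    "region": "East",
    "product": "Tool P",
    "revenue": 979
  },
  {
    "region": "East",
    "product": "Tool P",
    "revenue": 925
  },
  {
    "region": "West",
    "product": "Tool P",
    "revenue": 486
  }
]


Pivot: region (rows) x product (columns) -> total revenue

     Tool P        Tool Q      
East          1904           224  
South          660           719  
West           486           853  

Highest: East / Tool P = $1904

East / Tool P = $1904


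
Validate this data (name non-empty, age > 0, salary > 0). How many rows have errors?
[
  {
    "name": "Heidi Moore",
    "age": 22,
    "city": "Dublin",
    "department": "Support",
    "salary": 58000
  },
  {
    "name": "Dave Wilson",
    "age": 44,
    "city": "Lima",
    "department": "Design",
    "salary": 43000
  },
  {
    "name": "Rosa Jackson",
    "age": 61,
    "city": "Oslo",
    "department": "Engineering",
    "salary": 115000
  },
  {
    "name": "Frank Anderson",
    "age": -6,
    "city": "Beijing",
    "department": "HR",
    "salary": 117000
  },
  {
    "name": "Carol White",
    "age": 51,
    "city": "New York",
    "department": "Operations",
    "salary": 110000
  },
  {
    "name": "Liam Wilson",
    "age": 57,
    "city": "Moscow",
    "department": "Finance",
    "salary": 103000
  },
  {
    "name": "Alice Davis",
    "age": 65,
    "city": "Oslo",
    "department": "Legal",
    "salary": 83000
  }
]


Validating 7 records:
Rules: name non-empty, age > 0, salary > 0

  Row 1 (Heidi Moore): OK
  Row 2 (Dave Wilson): OK
  Row 3 (Rosa Jackson): OK
  Row 4 (Frank Anderson): negative age: -6
  Row 5 (Carol White): OK
  Row 6 (Liam Wilson): OK
  Row 7 (Alice Davis): OK

Total errors: 1

1 errors


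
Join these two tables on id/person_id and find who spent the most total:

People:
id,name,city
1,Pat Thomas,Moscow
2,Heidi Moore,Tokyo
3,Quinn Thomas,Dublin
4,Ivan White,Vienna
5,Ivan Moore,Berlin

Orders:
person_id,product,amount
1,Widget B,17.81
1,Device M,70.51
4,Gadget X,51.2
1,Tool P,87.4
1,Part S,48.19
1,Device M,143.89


Join on: people.id = orders.person_id

Joined rows:
  Pat Thomas (Moscow) bought Widget B for $17.81
  Pat Thomas (Moscow) bought Device M for $70.51
  Ivan White (Vienna) bought Gadget X for $51.2
  Pat Thomas (Moscow) bought Tool P for $87.4
  Pat Thomas (Moscow) bought Part S for $48.19
  Pat Thomas (Moscow) bought Device M for $143.89

Total per person:
  Pat Thomas: $367.80
  Ivan White: $51.20

Top spender: Pat Thomas ($367.80)

Pat Thomas ($367.80)


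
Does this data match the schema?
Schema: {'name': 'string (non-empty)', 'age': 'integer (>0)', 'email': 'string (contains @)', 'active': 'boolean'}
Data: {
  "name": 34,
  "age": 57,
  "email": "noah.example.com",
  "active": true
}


Validating each field against schema:
  name: FAIL (34 is not a string)
  age: OK (positive integer)
  email: FAIL ("noah.example.com" does not contain @)
  active: OK (boolean)

Result: INVALID (2 errors: name, email)

INVALID (2 errors: name, email)


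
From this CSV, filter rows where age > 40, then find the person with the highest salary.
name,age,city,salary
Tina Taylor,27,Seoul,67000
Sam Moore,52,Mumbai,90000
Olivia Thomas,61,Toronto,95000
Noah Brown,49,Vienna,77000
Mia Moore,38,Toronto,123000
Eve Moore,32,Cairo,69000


Filter: age > 40
Sort by: salary (descending)

Filtered records (3):
  Olivia Thomas, age 61, salary $95000
  Sam Moore, age 52, salary $90000
  Noah Brown, age 49, salary $77000

Highest salary: Olivia Thomas ($95000)

Olivia Thomas
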